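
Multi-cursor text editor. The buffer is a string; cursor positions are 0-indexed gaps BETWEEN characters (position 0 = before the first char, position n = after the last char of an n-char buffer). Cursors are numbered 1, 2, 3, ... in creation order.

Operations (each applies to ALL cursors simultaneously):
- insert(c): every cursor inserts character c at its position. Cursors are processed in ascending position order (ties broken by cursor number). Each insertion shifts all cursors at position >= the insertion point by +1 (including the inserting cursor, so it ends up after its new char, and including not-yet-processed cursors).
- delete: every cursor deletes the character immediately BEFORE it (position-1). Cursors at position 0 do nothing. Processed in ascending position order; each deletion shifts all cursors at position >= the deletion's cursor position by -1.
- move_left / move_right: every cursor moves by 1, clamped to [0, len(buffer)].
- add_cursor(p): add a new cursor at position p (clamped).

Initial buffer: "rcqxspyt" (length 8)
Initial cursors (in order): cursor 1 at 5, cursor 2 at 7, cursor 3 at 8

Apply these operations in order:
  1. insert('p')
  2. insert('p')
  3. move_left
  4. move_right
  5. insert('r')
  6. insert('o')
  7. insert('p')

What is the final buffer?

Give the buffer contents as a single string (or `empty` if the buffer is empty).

Answer: rcqxspproppypproptpprop

Derivation:
After op 1 (insert('p')): buffer="rcqxsppyptp" (len 11), cursors c1@6 c2@9 c3@11, authorship .....1..2.3
After op 2 (insert('p')): buffer="rcqxspppypptpp" (len 14), cursors c1@7 c2@11 c3@14, authorship .....11..22.33
After op 3 (move_left): buffer="rcqxspppypptpp" (len 14), cursors c1@6 c2@10 c3@13, authorship .....11..22.33
After op 4 (move_right): buffer="rcqxspppypptpp" (len 14), cursors c1@7 c2@11 c3@14, authorship .....11..22.33
After op 5 (insert('r')): buffer="rcqxspprpypprtppr" (len 17), cursors c1@8 c2@13 c3@17, authorship .....111..222.333
After op 6 (insert('o')): buffer="rcqxsppropypprotppro" (len 20), cursors c1@9 c2@15 c3@20, authorship .....1111..2222.3333
After op 7 (insert('p')): buffer="rcqxspproppypproptpprop" (len 23), cursors c1@10 c2@17 c3@23, authorship .....11111..22222.33333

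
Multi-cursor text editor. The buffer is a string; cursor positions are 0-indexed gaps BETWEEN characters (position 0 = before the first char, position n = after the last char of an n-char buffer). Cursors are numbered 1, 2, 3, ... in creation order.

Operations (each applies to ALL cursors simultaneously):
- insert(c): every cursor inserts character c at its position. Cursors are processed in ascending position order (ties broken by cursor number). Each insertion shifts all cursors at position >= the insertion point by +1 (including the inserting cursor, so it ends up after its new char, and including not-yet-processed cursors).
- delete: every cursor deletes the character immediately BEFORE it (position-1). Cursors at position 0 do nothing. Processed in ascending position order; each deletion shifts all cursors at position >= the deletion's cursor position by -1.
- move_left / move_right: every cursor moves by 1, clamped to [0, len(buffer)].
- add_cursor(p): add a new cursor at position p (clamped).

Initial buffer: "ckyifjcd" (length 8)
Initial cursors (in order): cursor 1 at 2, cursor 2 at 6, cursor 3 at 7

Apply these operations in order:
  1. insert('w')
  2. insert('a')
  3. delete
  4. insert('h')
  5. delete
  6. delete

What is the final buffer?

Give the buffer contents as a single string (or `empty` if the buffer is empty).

After op 1 (insert('w')): buffer="ckwyifjwcwd" (len 11), cursors c1@3 c2@8 c3@10, authorship ..1....2.3.
After op 2 (insert('a')): buffer="ckwayifjwacwad" (len 14), cursors c1@4 c2@10 c3@13, authorship ..11....22.33.
After op 3 (delete): buffer="ckwyifjwcwd" (len 11), cursors c1@3 c2@8 c3@10, authorship ..1....2.3.
After op 4 (insert('h')): buffer="ckwhyifjwhcwhd" (len 14), cursors c1@4 c2@10 c3@13, authorship ..11....22.33.
After op 5 (delete): buffer="ckwyifjwcwd" (len 11), cursors c1@3 c2@8 c3@10, authorship ..1....2.3.
After op 6 (delete): buffer="ckyifjcd" (len 8), cursors c1@2 c2@6 c3@7, authorship ........

Answer: ckyifjcd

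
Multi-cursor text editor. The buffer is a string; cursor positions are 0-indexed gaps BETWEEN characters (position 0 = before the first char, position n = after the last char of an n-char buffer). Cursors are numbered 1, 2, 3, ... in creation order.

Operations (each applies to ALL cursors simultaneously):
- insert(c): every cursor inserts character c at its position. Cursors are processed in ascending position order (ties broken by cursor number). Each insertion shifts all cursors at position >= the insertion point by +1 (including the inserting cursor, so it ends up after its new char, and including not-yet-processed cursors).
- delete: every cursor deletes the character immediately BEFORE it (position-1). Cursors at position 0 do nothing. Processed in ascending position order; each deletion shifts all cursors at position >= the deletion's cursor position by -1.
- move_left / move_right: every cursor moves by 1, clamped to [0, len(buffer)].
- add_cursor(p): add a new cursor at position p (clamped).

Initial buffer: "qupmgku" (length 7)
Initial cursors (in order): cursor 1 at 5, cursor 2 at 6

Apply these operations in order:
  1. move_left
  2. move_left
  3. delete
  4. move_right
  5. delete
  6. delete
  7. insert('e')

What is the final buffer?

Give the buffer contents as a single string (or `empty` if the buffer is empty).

Answer: eeku

Derivation:
After op 1 (move_left): buffer="qupmgku" (len 7), cursors c1@4 c2@5, authorship .......
After op 2 (move_left): buffer="qupmgku" (len 7), cursors c1@3 c2@4, authorship .......
After op 3 (delete): buffer="qugku" (len 5), cursors c1@2 c2@2, authorship .....
After op 4 (move_right): buffer="qugku" (len 5), cursors c1@3 c2@3, authorship .....
After op 5 (delete): buffer="qku" (len 3), cursors c1@1 c2@1, authorship ...
After op 6 (delete): buffer="ku" (len 2), cursors c1@0 c2@0, authorship ..
After op 7 (insert('e')): buffer="eeku" (len 4), cursors c1@2 c2@2, authorship 12..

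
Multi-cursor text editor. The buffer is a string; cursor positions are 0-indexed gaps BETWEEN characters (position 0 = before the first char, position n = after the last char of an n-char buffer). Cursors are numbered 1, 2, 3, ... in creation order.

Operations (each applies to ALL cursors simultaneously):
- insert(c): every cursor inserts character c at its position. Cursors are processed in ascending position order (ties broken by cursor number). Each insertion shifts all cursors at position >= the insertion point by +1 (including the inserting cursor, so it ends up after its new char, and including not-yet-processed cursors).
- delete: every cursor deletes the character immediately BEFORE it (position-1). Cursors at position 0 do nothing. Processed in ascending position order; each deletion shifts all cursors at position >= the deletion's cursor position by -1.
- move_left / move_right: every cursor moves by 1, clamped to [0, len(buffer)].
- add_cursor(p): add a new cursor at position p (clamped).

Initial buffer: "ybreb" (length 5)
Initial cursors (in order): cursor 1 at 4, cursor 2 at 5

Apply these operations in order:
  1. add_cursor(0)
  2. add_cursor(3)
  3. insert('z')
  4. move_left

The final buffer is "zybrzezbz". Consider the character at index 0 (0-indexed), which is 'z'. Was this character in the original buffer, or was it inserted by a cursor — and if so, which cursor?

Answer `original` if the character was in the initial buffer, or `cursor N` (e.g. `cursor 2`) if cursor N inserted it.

Answer: cursor 3

Derivation:
After op 1 (add_cursor(0)): buffer="ybreb" (len 5), cursors c3@0 c1@4 c2@5, authorship .....
After op 2 (add_cursor(3)): buffer="ybreb" (len 5), cursors c3@0 c4@3 c1@4 c2@5, authorship .....
After op 3 (insert('z')): buffer="zybrzezbz" (len 9), cursors c3@1 c4@5 c1@7 c2@9, authorship 3...4.1.2
After op 4 (move_left): buffer="zybrzezbz" (len 9), cursors c3@0 c4@4 c1@6 c2@8, authorship 3...4.1.2
Authorship (.=original, N=cursor N): 3 . . . 4 . 1 . 2
Index 0: author = 3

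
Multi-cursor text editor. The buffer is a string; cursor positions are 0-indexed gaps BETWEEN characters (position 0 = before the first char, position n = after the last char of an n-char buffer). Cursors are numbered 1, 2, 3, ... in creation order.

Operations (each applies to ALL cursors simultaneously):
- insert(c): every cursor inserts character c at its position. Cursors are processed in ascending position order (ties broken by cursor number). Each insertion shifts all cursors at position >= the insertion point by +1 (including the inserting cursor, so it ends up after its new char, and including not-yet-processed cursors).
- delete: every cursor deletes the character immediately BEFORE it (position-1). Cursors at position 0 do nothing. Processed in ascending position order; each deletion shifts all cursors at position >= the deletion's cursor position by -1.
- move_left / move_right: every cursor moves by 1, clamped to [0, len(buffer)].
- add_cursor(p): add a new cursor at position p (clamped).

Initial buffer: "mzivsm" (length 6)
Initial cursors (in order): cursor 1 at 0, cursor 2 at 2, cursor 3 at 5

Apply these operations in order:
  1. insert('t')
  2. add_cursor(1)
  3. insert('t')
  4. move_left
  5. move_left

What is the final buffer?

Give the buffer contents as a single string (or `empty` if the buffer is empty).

Answer: tttmzttivsttm

Derivation:
After op 1 (insert('t')): buffer="tmztivstm" (len 9), cursors c1@1 c2@4 c3@8, authorship 1..2...3.
After op 2 (add_cursor(1)): buffer="tmztivstm" (len 9), cursors c1@1 c4@1 c2@4 c3@8, authorship 1..2...3.
After op 3 (insert('t')): buffer="tttmzttivsttm" (len 13), cursors c1@3 c4@3 c2@7 c3@12, authorship 114..22...33.
After op 4 (move_left): buffer="tttmzttivsttm" (len 13), cursors c1@2 c4@2 c2@6 c3@11, authorship 114..22...33.
After op 5 (move_left): buffer="tttmzttivsttm" (len 13), cursors c1@1 c4@1 c2@5 c3@10, authorship 114..22...33.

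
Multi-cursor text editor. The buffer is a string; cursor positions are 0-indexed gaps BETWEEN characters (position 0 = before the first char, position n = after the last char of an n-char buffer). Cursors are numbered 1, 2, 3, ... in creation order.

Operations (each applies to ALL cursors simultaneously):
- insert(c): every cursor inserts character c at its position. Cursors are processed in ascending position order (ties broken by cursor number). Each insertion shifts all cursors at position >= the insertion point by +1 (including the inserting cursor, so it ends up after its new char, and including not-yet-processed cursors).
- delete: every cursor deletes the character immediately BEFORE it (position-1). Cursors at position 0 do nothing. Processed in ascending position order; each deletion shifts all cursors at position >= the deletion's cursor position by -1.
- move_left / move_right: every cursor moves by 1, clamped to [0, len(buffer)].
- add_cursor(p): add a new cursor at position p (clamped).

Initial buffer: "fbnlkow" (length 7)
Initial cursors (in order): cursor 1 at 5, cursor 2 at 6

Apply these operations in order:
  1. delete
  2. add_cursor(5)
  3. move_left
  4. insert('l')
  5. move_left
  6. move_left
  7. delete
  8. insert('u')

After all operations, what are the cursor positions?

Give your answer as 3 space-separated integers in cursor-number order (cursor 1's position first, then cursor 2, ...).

Answer: 3 3 5

Derivation:
After op 1 (delete): buffer="fbnlw" (len 5), cursors c1@4 c2@4, authorship .....
After op 2 (add_cursor(5)): buffer="fbnlw" (len 5), cursors c1@4 c2@4 c3@5, authorship .....
After op 3 (move_left): buffer="fbnlw" (len 5), cursors c1@3 c2@3 c3@4, authorship .....
After op 4 (insert('l')): buffer="fbnllllw" (len 8), cursors c1@5 c2@5 c3@7, authorship ...12.3.
After op 5 (move_left): buffer="fbnllllw" (len 8), cursors c1@4 c2@4 c3@6, authorship ...12.3.
After op 6 (move_left): buffer="fbnllllw" (len 8), cursors c1@3 c2@3 c3@5, authorship ...12.3.
After op 7 (delete): buffer="flllw" (len 5), cursors c1@1 c2@1 c3@2, authorship .1.3.
After op 8 (insert('u')): buffer="fuulullw" (len 8), cursors c1@3 c2@3 c3@5, authorship .1213.3.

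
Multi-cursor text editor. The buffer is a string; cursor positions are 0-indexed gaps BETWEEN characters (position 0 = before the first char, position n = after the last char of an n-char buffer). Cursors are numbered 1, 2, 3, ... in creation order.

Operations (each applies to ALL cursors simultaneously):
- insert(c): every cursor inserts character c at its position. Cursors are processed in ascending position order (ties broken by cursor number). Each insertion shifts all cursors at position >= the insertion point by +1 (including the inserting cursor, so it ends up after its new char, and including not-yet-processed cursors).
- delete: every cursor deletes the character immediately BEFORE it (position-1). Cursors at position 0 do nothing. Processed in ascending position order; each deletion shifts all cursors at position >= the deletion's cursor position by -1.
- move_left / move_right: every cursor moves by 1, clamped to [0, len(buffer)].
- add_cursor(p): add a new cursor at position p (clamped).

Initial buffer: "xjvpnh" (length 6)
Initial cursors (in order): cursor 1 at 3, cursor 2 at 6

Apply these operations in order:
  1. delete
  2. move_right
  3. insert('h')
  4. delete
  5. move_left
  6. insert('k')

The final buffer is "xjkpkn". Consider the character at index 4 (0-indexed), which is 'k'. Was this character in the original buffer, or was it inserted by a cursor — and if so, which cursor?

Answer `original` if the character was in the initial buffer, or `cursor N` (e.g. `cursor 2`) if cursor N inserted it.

Answer: cursor 2

Derivation:
After op 1 (delete): buffer="xjpn" (len 4), cursors c1@2 c2@4, authorship ....
After op 2 (move_right): buffer="xjpn" (len 4), cursors c1@3 c2@4, authorship ....
After op 3 (insert('h')): buffer="xjphnh" (len 6), cursors c1@4 c2@6, authorship ...1.2
After op 4 (delete): buffer="xjpn" (len 4), cursors c1@3 c2@4, authorship ....
After op 5 (move_left): buffer="xjpn" (len 4), cursors c1@2 c2@3, authorship ....
After op 6 (insert('k')): buffer="xjkpkn" (len 6), cursors c1@3 c2@5, authorship ..1.2.
Authorship (.=original, N=cursor N): . . 1 . 2 .
Index 4: author = 2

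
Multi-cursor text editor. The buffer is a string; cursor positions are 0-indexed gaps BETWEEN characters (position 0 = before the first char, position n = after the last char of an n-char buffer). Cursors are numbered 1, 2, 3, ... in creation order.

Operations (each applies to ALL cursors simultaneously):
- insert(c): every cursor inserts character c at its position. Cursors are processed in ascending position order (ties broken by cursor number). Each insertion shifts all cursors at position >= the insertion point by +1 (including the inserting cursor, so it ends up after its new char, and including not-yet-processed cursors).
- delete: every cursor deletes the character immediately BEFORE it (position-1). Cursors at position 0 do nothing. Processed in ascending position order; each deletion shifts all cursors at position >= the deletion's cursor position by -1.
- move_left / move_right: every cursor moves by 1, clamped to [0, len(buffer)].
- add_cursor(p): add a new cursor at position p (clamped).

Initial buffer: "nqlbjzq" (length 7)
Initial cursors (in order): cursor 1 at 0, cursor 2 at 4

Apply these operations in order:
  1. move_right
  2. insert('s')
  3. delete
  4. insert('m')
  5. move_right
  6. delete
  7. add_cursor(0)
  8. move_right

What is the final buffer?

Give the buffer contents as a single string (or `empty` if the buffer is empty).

Answer: nmlbjmq

Derivation:
After op 1 (move_right): buffer="nqlbjzq" (len 7), cursors c1@1 c2@5, authorship .......
After op 2 (insert('s')): buffer="nsqlbjszq" (len 9), cursors c1@2 c2@7, authorship .1....2..
After op 3 (delete): buffer="nqlbjzq" (len 7), cursors c1@1 c2@5, authorship .......
After op 4 (insert('m')): buffer="nmqlbjmzq" (len 9), cursors c1@2 c2@7, authorship .1....2..
After op 5 (move_right): buffer="nmqlbjmzq" (len 9), cursors c1@3 c2@8, authorship .1....2..
After op 6 (delete): buffer="nmlbjmq" (len 7), cursors c1@2 c2@6, authorship .1...2.
After op 7 (add_cursor(0)): buffer="nmlbjmq" (len 7), cursors c3@0 c1@2 c2@6, authorship .1...2.
After op 8 (move_right): buffer="nmlbjmq" (len 7), cursors c3@1 c1@3 c2@7, authorship .1...2.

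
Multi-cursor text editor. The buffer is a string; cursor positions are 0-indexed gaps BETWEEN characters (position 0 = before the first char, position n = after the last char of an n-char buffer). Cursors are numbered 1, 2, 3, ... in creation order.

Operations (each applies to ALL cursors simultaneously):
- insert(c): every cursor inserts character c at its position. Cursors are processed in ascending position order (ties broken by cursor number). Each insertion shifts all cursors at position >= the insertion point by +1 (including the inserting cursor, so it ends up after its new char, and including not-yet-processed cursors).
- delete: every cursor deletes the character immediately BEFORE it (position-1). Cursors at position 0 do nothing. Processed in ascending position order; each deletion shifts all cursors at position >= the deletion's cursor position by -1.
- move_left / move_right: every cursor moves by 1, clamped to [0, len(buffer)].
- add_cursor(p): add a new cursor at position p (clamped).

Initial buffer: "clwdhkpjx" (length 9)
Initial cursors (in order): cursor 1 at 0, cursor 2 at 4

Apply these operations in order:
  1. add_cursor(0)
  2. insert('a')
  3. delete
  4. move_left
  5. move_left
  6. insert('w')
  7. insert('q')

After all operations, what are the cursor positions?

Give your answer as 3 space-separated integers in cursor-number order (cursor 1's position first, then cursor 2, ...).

Answer: 4 8 4

Derivation:
After op 1 (add_cursor(0)): buffer="clwdhkpjx" (len 9), cursors c1@0 c3@0 c2@4, authorship .........
After op 2 (insert('a')): buffer="aaclwdahkpjx" (len 12), cursors c1@2 c3@2 c2@7, authorship 13....2.....
After op 3 (delete): buffer="clwdhkpjx" (len 9), cursors c1@0 c3@0 c2@4, authorship .........
After op 4 (move_left): buffer="clwdhkpjx" (len 9), cursors c1@0 c3@0 c2@3, authorship .........
After op 5 (move_left): buffer="clwdhkpjx" (len 9), cursors c1@0 c3@0 c2@2, authorship .........
After op 6 (insert('w')): buffer="wwclwwdhkpjx" (len 12), cursors c1@2 c3@2 c2@5, authorship 13..2.......
After op 7 (insert('q')): buffer="wwqqclwqwdhkpjx" (len 15), cursors c1@4 c3@4 c2@8, authorship 1313..22.......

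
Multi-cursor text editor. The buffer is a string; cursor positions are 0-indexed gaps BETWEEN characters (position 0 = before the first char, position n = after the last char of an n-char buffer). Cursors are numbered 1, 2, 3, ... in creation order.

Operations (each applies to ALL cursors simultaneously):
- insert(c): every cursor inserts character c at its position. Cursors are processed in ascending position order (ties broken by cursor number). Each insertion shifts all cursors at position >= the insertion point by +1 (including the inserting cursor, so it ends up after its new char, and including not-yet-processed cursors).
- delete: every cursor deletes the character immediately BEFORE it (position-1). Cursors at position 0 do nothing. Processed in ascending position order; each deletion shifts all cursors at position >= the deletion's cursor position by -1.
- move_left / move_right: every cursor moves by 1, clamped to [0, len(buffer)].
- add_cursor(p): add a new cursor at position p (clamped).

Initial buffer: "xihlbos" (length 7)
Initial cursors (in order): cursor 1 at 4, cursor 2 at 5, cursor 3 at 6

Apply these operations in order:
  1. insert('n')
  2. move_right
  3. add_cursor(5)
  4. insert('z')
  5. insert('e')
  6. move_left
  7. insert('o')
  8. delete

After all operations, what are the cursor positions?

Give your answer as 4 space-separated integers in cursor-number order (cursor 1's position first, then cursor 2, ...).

Answer: 9 13 17 6

Derivation:
After op 1 (insert('n')): buffer="xihlnbnons" (len 10), cursors c1@5 c2@7 c3@9, authorship ....1.2.3.
After op 2 (move_right): buffer="xihlnbnons" (len 10), cursors c1@6 c2@8 c3@10, authorship ....1.2.3.
After op 3 (add_cursor(5)): buffer="xihlnbnons" (len 10), cursors c4@5 c1@6 c2@8 c3@10, authorship ....1.2.3.
After op 4 (insert('z')): buffer="xihlnzbznoznsz" (len 14), cursors c4@6 c1@8 c2@11 c3@14, authorship ....14.12.23.3
After op 5 (insert('e')): buffer="xihlnzebzenozensze" (len 18), cursors c4@7 c1@10 c2@14 c3@18, authorship ....144.112.223.33
After op 6 (move_left): buffer="xihlnzebzenozensze" (len 18), cursors c4@6 c1@9 c2@13 c3@17, authorship ....144.112.223.33
After op 7 (insert('o')): buffer="xihlnzoebzoenozoenszoe" (len 22), cursors c4@7 c1@11 c2@16 c3@21, authorship ....1444.1112.2223.333
After op 8 (delete): buffer="xihlnzebzenozensze" (len 18), cursors c4@6 c1@9 c2@13 c3@17, authorship ....144.112.223.33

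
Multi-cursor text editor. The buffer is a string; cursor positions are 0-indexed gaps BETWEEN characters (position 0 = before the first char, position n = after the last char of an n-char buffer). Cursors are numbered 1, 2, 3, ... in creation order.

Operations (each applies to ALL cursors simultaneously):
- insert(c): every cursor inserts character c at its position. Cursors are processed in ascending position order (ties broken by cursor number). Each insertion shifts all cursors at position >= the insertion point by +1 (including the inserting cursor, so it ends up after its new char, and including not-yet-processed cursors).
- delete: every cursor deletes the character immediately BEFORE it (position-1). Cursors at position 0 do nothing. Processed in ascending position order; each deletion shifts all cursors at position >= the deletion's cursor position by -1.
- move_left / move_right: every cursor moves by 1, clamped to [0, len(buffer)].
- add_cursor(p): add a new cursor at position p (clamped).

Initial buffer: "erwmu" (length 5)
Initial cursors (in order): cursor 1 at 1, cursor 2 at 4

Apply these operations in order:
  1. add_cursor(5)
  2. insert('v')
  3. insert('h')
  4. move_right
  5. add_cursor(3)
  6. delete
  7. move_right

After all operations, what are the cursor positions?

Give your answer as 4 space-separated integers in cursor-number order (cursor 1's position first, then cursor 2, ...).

Answer: 3 7 7 3

Derivation:
After op 1 (add_cursor(5)): buffer="erwmu" (len 5), cursors c1@1 c2@4 c3@5, authorship .....
After op 2 (insert('v')): buffer="evrwmvuv" (len 8), cursors c1@2 c2@6 c3@8, authorship .1...2.3
After op 3 (insert('h')): buffer="evhrwmvhuvh" (len 11), cursors c1@3 c2@8 c3@11, authorship .11...22.33
After op 4 (move_right): buffer="evhrwmvhuvh" (len 11), cursors c1@4 c2@9 c3@11, authorship .11...22.33
After op 5 (add_cursor(3)): buffer="evhrwmvhuvh" (len 11), cursors c4@3 c1@4 c2@9 c3@11, authorship .11...22.33
After op 6 (delete): buffer="evwmvhv" (len 7), cursors c1@2 c4@2 c2@6 c3@7, authorship .1..223
After op 7 (move_right): buffer="evwmvhv" (len 7), cursors c1@3 c4@3 c2@7 c3@7, authorship .1..223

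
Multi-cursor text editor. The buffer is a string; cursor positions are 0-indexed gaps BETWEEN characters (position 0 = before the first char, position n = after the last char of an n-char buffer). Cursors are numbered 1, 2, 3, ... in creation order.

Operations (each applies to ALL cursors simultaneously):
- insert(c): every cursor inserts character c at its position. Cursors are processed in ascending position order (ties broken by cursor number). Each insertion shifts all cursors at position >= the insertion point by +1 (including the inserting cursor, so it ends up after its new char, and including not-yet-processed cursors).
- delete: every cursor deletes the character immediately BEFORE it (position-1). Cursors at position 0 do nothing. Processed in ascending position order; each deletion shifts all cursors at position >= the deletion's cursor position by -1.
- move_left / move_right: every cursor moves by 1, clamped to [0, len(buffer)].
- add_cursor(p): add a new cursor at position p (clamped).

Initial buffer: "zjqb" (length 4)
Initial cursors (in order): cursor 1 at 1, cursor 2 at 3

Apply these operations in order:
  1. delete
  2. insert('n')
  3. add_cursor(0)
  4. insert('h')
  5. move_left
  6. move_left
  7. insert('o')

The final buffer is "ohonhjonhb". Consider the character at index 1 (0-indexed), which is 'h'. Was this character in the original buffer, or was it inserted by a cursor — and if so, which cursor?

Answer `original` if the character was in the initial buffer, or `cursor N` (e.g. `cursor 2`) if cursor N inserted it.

Answer: cursor 3

Derivation:
After op 1 (delete): buffer="jb" (len 2), cursors c1@0 c2@1, authorship ..
After op 2 (insert('n')): buffer="njnb" (len 4), cursors c1@1 c2@3, authorship 1.2.
After op 3 (add_cursor(0)): buffer="njnb" (len 4), cursors c3@0 c1@1 c2@3, authorship 1.2.
After op 4 (insert('h')): buffer="hnhjnhb" (len 7), cursors c3@1 c1@3 c2@6, authorship 311.22.
After op 5 (move_left): buffer="hnhjnhb" (len 7), cursors c3@0 c1@2 c2@5, authorship 311.22.
After op 6 (move_left): buffer="hnhjnhb" (len 7), cursors c3@0 c1@1 c2@4, authorship 311.22.
After op 7 (insert('o')): buffer="ohonhjonhb" (len 10), cursors c3@1 c1@3 c2@7, authorship 33111.222.
Authorship (.=original, N=cursor N): 3 3 1 1 1 . 2 2 2 .
Index 1: author = 3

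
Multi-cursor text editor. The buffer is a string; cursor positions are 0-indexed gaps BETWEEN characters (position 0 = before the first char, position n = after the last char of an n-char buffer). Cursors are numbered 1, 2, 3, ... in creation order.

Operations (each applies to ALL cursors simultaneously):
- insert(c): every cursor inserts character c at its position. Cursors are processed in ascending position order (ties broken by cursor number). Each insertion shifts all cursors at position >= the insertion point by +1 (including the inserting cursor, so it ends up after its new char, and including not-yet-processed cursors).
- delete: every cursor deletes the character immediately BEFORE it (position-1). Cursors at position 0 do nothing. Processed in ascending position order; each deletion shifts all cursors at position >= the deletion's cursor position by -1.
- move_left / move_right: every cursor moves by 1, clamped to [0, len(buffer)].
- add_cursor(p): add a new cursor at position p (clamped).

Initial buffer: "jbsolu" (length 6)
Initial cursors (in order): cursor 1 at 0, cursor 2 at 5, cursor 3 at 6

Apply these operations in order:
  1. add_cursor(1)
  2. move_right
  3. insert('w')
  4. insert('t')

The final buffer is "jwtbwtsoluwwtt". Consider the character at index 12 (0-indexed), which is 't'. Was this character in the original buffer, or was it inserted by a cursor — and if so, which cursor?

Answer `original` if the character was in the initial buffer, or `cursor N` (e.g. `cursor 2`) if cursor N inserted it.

Answer: cursor 2

Derivation:
After op 1 (add_cursor(1)): buffer="jbsolu" (len 6), cursors c1@0 c4@1 c2@5 c3@6, authorship ......
After op 2 (move_right): buffer="jbsolu" (len 6), cursors c1@1 c4@2 c2@6 c3@6, authorship ......
After op 3 (insert('w')): buffer="jwbwsoluww" (len 10), cursors c1@2 c4@4 c2@10 c3@10, authorship .1.4....23
After op 4 (insert('t')): buffer="jwtbwtsoluwwtt" (len 14), cursors c1@3 c4@6 c2@14 c3@14, authorship .11.44....2323
Authorship (.=original, N=cursor N): . 1 1 . 4 4 . . . . 2 3 2 3
Index 12: author = 2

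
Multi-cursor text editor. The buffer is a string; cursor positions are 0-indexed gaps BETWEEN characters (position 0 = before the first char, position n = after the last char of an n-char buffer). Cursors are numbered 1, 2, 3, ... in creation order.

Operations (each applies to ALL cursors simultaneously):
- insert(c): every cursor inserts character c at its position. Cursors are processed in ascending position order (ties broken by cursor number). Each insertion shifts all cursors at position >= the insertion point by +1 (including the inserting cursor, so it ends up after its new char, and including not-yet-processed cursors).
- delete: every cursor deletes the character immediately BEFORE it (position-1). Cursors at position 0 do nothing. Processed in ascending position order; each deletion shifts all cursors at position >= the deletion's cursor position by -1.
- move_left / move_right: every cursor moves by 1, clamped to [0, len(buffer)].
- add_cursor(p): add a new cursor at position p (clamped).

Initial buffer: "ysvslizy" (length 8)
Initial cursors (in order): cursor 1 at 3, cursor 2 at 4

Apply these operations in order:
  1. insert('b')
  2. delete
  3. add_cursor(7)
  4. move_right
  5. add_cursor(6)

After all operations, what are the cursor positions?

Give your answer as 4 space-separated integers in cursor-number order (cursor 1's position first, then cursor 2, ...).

Answer: 4 5 8 6

Derivation:
After op 1 (insert('b')): buffer="ysvbsblizy" (len 10), cursors c1@4 c2@6, authorship ...1.2....
After op 2 (delete): buffer="ysvslizy" (len 8), cursors c1@3 c2@4, authorship ........
After op 3 (add_cursor(7)): buffer="ysvslizy" (len 8), cursors c1@3 c2@4 c3@7, authorship ........
After op 4 (move_right): buffer="ysvslizy" (len 8), cursors c1@4 c2@5 c3@8, authorship ........
After op 5 (add_cursor(6)): buffer="ysvslizy" (len 8), cursors c1@4 c2@5 c4@6 c3@8, authorship ........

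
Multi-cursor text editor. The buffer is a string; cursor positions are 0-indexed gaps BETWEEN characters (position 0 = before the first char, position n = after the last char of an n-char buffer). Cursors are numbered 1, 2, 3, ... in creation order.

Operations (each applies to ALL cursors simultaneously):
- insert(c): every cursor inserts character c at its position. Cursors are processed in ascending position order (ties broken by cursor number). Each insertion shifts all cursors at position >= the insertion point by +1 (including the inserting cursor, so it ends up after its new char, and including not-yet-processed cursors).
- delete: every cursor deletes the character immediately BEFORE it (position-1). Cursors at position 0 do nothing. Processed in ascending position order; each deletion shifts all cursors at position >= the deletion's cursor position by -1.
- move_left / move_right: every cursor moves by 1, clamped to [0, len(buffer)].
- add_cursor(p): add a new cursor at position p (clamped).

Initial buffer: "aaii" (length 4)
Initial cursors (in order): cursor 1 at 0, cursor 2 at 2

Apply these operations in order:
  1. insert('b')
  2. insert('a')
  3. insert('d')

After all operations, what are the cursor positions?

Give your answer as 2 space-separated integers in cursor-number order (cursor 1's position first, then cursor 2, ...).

After op 1 (insert('b')): buffer="baabii" (len 6), cursors c1@1 c2@4, authorship 1..2..
After op 2 (insert('a')): buffer="baaabaii" (len 8), cursors c1@2 c2@6, authorship 11..22..
After op 3 (insert('d')): buffer="badaabadii" (len 10), cursors c1@3 c2@8, authorship 111..222..

Answer: 3 8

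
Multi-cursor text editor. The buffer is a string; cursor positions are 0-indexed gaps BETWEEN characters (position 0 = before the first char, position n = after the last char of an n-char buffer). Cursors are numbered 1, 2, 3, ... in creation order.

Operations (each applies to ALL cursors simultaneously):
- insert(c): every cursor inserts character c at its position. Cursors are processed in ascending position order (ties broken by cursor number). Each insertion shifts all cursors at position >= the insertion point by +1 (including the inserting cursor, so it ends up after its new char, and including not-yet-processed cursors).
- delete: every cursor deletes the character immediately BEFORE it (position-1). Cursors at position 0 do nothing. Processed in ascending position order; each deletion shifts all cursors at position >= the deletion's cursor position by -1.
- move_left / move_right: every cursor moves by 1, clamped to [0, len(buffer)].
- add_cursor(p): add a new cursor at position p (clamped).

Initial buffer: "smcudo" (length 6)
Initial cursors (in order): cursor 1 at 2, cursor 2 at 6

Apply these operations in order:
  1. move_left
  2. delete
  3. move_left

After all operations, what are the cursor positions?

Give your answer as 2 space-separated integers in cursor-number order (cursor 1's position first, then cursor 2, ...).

Answer: 0 2

Derivation:
After op 1 (move_left): buffer="smcudo" (len 6), cursors c1@1 c2@5, authorship ......
After op 2 (delete): buffer="mcuo" (len 4), cursors c1@0 c2@3, authorship ....
After op 3 (move_left): buffer="mcuo" (len 4), cursors c1@0 c2@2, authorship ....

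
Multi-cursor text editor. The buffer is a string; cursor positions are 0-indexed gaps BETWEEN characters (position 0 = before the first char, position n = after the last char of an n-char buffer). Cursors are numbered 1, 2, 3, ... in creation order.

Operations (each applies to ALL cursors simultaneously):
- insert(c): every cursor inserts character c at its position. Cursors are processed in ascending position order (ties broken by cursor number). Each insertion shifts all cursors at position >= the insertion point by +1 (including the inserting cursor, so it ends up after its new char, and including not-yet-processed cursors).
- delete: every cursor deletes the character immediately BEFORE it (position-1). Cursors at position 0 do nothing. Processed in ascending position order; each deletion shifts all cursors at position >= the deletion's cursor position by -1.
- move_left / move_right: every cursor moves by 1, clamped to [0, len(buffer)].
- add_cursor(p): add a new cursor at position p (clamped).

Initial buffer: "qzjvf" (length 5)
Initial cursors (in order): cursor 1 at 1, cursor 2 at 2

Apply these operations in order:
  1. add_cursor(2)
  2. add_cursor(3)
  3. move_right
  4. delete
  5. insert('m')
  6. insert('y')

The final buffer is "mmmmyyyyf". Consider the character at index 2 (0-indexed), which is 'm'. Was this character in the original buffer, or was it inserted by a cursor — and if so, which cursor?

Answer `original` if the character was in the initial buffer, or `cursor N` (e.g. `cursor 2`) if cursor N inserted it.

After op 1 (add_cursor(2)): buffer="qzjvf" (len 5), cursors c1@1 c2@2 c3@2, authorship .....
After op 2 (add_cursor(3)): buffer="qzjvf" (len 5), cursors c1@1 c2@2 c3@2 c4@3, authorship .....
After op 3 (move_right): buffer="qzjvf" (len 5), cursors c1@2 c2@3 c3@3 c4@4, authorship .....
After op 4 (delete): buffer="f" (len 1), cursors c1@0 c2@0 c3@0 c4@0, authorship .
After op 5 (insert('m')): buffer="mmmmf" (len 5), cursors c1@4 c2@4 c3@4 c4@4, authorship 1234.
After op 6 (insert('y')): buffer="mmmmyyyyf" (len 9), cursors c1@8 c2@8 c3@8 c4@8, authorship 12341234.
Authorship (.=original, N=cursor N): 1 2 3 4 1 2 3 4 .
Index 2: author = 3

Answer: cursor 3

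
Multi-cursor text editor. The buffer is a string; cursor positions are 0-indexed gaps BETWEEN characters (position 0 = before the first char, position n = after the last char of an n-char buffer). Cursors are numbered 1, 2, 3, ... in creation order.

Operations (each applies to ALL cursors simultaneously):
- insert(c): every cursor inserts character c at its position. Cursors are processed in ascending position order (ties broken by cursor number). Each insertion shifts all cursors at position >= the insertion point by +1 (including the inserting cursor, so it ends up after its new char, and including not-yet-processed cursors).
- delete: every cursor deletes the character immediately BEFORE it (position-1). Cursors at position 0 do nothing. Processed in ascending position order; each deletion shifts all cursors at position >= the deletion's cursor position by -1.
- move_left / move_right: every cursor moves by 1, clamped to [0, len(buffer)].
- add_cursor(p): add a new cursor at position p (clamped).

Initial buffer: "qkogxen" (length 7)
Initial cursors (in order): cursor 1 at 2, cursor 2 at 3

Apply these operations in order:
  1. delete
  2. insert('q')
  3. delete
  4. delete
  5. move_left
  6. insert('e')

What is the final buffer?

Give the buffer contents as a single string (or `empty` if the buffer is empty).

Answer: eegxen

Derivation:
After op 1 (delete): buffer="qgxen" (len 5), cursors c1@1 c2@1, authorship .....
After op 2 (insert('q')): buffer="qqqgxen" (len 7), cursors c1@3 c2@3, authorship .12....
After op 3 (delete): buffer="qgxen" (len 5), cursors c1@1 c2@1, authorship .....
After op 4 (delete): buffer="gxen" (len 4), cursors c1@0 c2@0, authorship ....
After op 5 (move_left): buffer="gxen" (len 4), cursors c1@0 c2@0, authorship ....
After op 6 (insert('e')): buffer="eegxen" (len 6), cursors c1@2 c2@2, authorship 12....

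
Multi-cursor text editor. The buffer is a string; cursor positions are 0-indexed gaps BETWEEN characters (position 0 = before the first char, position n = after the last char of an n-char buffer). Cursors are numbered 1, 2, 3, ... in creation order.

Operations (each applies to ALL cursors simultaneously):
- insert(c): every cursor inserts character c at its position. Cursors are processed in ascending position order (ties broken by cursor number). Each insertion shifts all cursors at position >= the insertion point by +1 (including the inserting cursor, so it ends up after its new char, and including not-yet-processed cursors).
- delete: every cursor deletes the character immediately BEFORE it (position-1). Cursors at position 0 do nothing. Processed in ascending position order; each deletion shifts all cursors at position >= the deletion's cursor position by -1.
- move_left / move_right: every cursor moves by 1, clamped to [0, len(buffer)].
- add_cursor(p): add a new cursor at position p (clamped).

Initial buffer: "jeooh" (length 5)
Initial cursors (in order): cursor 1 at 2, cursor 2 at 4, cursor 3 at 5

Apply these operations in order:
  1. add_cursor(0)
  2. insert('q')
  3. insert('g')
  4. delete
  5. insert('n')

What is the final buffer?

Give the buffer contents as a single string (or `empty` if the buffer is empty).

After op 1 (add_cursor(0)): buffer="jeooh" (len 5), cursors c4@0 c1@2 c2@4 c3@5, authorship .....
After op 2 (insert('q')): buffer="qjeqooqhq" (len 9), cursors c4@1 c1@4 c2@7 c3@9, authorship 4..1..2.3
After op 3 (insert('g')): buffer="qgjeqgooqghqg" (len 13), cursors c4@2 c1@6 c2@10 c3@13, authorship 44..11..22.33
After op 4 (delete): buffer="qjeqooqhq" (len 9), cursors c4@1 c1@4 c2@7 c3@9, authorship 4..1..2.3
After op 5 (insert('n')): buffer="qnjeqnooqnhqn" (len 13), cursors c4@2 c1@6 c2@10 c3@13, authorship 44..11..22.33

Answer: qnjeqnooqnhqn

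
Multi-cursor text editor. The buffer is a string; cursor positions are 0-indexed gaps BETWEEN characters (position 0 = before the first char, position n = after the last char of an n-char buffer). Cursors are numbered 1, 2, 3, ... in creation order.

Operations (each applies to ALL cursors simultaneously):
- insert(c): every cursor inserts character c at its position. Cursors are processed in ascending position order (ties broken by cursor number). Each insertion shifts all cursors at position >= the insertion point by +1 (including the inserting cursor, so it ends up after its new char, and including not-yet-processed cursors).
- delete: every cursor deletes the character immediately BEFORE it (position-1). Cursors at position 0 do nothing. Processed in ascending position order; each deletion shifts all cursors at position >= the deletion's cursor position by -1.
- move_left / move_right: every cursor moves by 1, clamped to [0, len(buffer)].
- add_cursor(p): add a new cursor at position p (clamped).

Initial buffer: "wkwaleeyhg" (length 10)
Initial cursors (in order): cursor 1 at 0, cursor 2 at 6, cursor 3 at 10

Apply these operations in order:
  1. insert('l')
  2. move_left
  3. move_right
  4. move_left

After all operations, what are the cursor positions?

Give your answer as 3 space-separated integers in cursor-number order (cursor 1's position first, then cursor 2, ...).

Answer: 0 7 12

Derivation:
After op 1 (insert('l')): buffer="lwkwaleleyhgl" (len 13), cursors c1@1 c2@8 c3@13, authorship 1......2....3
After op 2 (move_left): buffer="lwkwaleleyhgl" (len 13), cursors c1@0 c2@7 c3@12, authorship 1......2....3
After op 3 (move_right): buffer="lwkwaleleyhgl" (len 13), cursors c1@1 c2@8 c3@13, authorship 1......2....3
After op 4 (move_left): buffer="lwkwaleleyhgl" (len 13), cursors c1@0 c2@7 c3@12, authorship 1......2....3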